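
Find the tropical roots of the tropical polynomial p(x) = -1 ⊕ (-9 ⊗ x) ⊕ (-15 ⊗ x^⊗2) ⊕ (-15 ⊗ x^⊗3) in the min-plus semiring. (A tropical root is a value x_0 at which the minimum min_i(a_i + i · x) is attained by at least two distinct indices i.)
Roots: {0, 6, 8}

Each tropical root is a break point of the lower envelope of the lines y = a_i + i · x (there are 4 lines, with slopes 0, 1, ..., 3). Only the lines that attain the minimum somewhere contribute to roots; other lines are dominated. Here the surviving (envelope) indices are i = 3, i = 2, i = 1, i = 0.
Intersections between consecutive envelope lines give the roots: for adjacent envelope indices i < j the intersection is x = (a_i − a_j) / (j − i). Reading off the sorted break points: {0, 6, 8}.
Verification: at each break x_0, at least two indices attain the minimum of min_i(a_i + i · x_0).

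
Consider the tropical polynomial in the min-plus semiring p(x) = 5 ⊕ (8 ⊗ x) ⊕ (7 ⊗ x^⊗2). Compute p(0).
p(0) = 5

A tropical monomial a ⊗ x^⊗i evaluates to a + i · x. Evaluating each term at x = 0:
  Term 0 contributes 5 + 0 · 0 = 5
  Term 1 contributes 8 + 1 · 0 = 8
  Term 2 contributes 7 + 2 · 0 = 7
p(0) = ⊕ of these = min[5, 8, 7] = 5.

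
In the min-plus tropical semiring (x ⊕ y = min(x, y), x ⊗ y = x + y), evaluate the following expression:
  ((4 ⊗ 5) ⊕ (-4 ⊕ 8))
((4 ⊗ 5) ⊕ (-4 ⊕ 8)) = -4

Expand innermost to outermost. Recall ⊕ takes the minimum of its arguments and ⊗ takes their sum. Working out the expression ((4 ⊗ 5) ⊕ (-4 ⊕ 8)) gives -4.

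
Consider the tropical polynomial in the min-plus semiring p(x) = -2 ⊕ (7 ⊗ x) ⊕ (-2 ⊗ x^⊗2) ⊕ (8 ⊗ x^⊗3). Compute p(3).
p(3) = -2

A tropical monomial a ⊗ x^⊗i evaluates to a + i · x. Evaluating each term at x = 3:
  Term 0 contributes -2 + 0 · 3 = -2
  Term 1 contributes 7 + 1 · 3 = 10
  Term 2 contributes -2 + 2 · 3 = 4
  Term 3 contributes 8 + 3 · 3 = 17
p(3) = ⊕ of these = min[-2, 10, 4, 17] = -2.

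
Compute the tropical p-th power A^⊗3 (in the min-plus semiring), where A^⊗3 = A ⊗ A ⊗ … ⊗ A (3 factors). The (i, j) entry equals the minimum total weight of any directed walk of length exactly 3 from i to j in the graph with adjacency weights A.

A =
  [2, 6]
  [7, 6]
A^⊗3 =
  [6, 10]
  [11, 15]

Each entry (A^⊗3)_ij equals the minimum over all length-3 walks i = v_0 → v_1 → … → v_3 = j of Σ_t A[v_t][v_{t+1}]. For example, for (i, j) = (0, 1) we minimise over 4 possible intermediate vertex sequences; the minimum is 10, attained along the walk 0 → 0 → 0 → 1.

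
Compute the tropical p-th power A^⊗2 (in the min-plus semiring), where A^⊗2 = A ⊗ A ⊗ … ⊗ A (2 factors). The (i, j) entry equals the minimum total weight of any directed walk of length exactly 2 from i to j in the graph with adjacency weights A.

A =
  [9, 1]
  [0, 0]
A^⊗2 =
  [1, 1]
  [0, 0]

Each entry (A^⊗2)_ij equals the minimum over all length-2 walks i = v_0 → v_1 → … → v_2 = j of Σ_t A[v_t][v_{t+1}]. For example, for (i, j) = (0, 1) we minimise over 2 possible intermediate vertex sequences; the minimum is 1, attained along the walk 0 → 1 → 1.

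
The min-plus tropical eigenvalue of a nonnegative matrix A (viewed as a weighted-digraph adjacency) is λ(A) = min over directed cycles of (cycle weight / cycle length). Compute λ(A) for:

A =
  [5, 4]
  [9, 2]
λ(A) = 2

Enumerate directed cycles and compute their means (weight / length). Sample:
  cycle 0 → 0: weight = 5, length = 1, mean = 5/1 ≈ 5.000
  cycle 1 → 1: weight = 2, length = 1, mean = 2/1 ≈ 2.000
  cycle 0 → 1 → 0: weight = 13, length = 2, mean = 13/2 ≈ 6.500
  cycle 1 → 0 → 1: weight = 13, length = 2, mean = 13/2 ≈ 6.500
Minimum mean = 2.000, attained e.g. along the cycle 1 → 1 with weight 2 and length 1. So λ(A) = 2/1 = 2.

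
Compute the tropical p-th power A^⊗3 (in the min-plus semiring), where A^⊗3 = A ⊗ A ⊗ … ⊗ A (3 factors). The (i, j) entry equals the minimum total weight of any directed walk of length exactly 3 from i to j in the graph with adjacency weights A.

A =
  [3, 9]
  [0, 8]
A^⊗3 =
  [9, 15]
  [6, 12]

Each entry (A^⊗3)_ij equals the minimum over all length-3 walks i = v_0 → v_1 → … → v_3 = j of Σ_t A[v_t][v_{t+1}]. For example, for (i, j) = (0, 1) we minimise over 4 possible intermediate vertex sequences; the minimum is 15, attained along the walk 0 → 0 → 0 → 1.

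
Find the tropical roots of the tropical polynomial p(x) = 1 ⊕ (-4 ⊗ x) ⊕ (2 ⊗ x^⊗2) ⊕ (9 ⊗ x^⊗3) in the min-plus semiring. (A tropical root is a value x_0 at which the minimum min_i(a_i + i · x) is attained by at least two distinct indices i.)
Roots: {-7, -6, 5}

Each tropical root is a break point of the lower envelope of the lines y = a_i + i · x (there are 4 lines, with slopes 0, 1, ..., 3). Only the lines that attain the minimum somewhere contribute to roots; other lines are dominated. Here the surviving (envelope) indices are i = 3, i = 2, i = 1, i = 0.
Intersections between consecutive envelope lines give the roots: for adjacent envelope indices i < j the intersection is x = (a_i − a_j) / (j − i). Reading off the sorted break points: {-7, -6, 5}.
Verification: at each break x_0, at least two indices attain the minimum of min_i(a_i + i · x_0).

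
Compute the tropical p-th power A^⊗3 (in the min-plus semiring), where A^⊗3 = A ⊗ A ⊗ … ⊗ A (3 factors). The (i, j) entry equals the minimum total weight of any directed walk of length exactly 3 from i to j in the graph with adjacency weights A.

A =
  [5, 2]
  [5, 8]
A^⊗3 =
  [12, 9]
  [12, 12]

Each entry (A^⊗3)_ij equals the minimum over all length-3 walks i = v_0 → v_1 → … → v_3 = j of Σ_t A[v_t][v_{t+1}]. For example, for (i, j) = (0, 1) we minimise over 4 possible intermediate vertex sequences; the minimum is 9, attained along the walk 0 → 1 → 0 → 1.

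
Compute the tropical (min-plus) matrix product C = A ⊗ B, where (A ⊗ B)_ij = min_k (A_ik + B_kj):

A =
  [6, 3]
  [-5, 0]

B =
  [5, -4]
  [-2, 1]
A ⊗ B =
  [1, 2]
  [-2, -9]

Apply the min-plus product entry-by-entry:
  C[0][0] = min over k of (A[0][0] + B[0][0] = 6 + 5 = 11, A[0][1] + B[1][0] = 3 + -2 = 1) = 1 (attained at k = 1)
  C[0][1] = min over k of (A[0][0] + B[0][1] = 6 + -4 = 2, A[0][1] + B[1][1] = 3 + 1 = 4) = 2 (attained at k = 0)
  C[1][0] = min over k of (A[1][0] + B[0][0] = -5 + 5 = 0, A[1][1] + B[1][0] = 0 + -2 = -2) = -2 (attained at k = 1)
  C[1][1] = min over k of (A[1][0] + B[0][1] = -5 + -4 = -9, A[1][1] + B[1][1] = 0 + 1 = 1) = -9 (attained at k = 0)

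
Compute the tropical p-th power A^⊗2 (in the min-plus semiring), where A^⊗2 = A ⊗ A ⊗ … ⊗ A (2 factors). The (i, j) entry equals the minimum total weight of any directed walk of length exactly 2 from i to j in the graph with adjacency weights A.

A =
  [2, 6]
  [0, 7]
A^⊗2 =
  [4, 8]
  [2, 6]

Each entry (A^⊗2)_ij equals the minimum over all length-2 walks i = v_0 → v_1 → … → v_2 = j of Σ_t A[v_t][v_{t+1}]. For example, for (i, j) = (0, 1) we minimise over 2 possible intermediate vertex sequences; the minimum is 8, attained along the walk 0 → 0 → 1.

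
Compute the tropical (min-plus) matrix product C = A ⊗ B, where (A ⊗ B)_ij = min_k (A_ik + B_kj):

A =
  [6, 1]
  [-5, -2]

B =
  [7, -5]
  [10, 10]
A ⊗ B =
  [11, 1]
  [2, -10]

Apply the min-plus product entry-by-entry:
  C[0][0] = min over k of (A[0][0] + B[0][0] = 6 + 7 = 13, A[0][1] + B[1][0] = 1 + 10 = 11) = 11 (attained at k = 1)
  C[0][1] = min over k of (A[0][0] + B[0][1] = 6 + -5 = 1, A[0][1] + B[1][1] = 1 + 10 = 11) = 1 (attained at k = 0)
  C[1][0] = min over k of (A[1][0] + B[0][0] = -5 + 7 = 2, A[1][1] + B[1][0] = -2 + 10 = 8) = 2 (attained at k = 0)
  C[1][1] = min over k of (A[1][0] + B[0][1] = -5 + -5 = -10, A[1][1] + B[1][1] = -2 + 10 = 8) = -10 (attained at k = 0)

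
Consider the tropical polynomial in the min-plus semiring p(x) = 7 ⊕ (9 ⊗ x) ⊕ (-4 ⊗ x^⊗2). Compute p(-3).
p(-3) = -10

A tropical monomial a ⊗ x^⊗i evaluates to a + i · x. Evaluating each term at x = -3:
  Term 0 contributes 7 + 0 · -3 = 7
  Term 1 contributes 9 + 1 · -3 = 6
  Term 2 contributes -4 + 2 · -3 = -10
p(-3) = ⊕ of these = min[7, 6, -10] = -10.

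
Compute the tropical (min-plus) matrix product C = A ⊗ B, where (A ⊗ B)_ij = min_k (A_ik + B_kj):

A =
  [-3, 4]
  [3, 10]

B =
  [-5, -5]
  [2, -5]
A ⊗ B =
  [-8, -8]
  [-2, -2]

Apply the min-plus product entry-by-entry:
  C[0][0] = min over k of (A[0][0] + B[0][0] = -3 + -5 = -8, A[0][1] + B[1][0] = 4 + 2 = 6) = -8 (attained at k = 0)
  C[0][1] = min over k of (A[0][0] + B[0][1] = -3 + -5 = -8, A[0][1] + B[1][1] = 4 + -5 = -1) = -8 (attained at k = 0)
  C[1][0] = min over k of (A[1][0] + B[0][0] = 3 + -5 = -2, A[1][1] + B[1][0] = 10 + 2 = 12) = -2 (attained at k = 0)
  C[1][1] = min over k of (A[1][0] + B[0][1] = 3 + -5 = -2, A[1][1] + B[1][1] = 10 + -5 = 5) = -2 (attained at k = 0)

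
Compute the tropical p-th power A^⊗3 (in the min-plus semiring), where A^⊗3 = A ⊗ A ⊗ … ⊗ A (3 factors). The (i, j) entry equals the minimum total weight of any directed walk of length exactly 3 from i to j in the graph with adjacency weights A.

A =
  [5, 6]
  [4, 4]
A^⊗3 =
  [14, 14]
  [12, 12]

Each entry (A^⊗3)_ij equals the minimum over all length-3 walks i = v_0 → v_1 → … → v_3 = j of Σ_t A[v_t][v_{t+1}]. For example, for (i, j) = (0, 1) we minimise over 4 possible intermediate vertex sequences; the minimum is 14, attained along the walk 0 → 1 → 1 → 1.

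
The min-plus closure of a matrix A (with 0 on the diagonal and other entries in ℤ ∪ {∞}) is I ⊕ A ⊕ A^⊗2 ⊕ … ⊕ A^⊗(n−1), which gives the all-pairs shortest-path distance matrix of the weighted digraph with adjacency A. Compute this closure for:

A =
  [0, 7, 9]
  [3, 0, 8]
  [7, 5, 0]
Closure =
  [0, 7, 9]
  [3, 0, 8]
  [7, 5, 0]

This is the Floyd-Warshall all-pairs shortest-path computation. For each intermediate vertex k = 0, 1, …, 2, update dist[i][j] ← min(dist[i][j], dist[i][k] + dist[k][j]). The final matrix gives, for each (i, j), the minimum total weight of any directed path from i to j (possibly empty when i = j).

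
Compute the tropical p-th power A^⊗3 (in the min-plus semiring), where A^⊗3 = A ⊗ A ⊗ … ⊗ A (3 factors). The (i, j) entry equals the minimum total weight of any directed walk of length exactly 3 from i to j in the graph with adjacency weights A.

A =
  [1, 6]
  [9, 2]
A^⊗3 =
  [3, 8]
  [11, 6]

Each entry (A^⊗3)_ij equals the minimum over all length-3 walks i = v_0 → v_1 → … → v_3 = j of Σ_t A[v_t][v_{t+1}]. For example, for (i, j) = (0, 1) we minimise over 4 possible intermediate vertex sequences; the minimum is 8, attained along the walk 0 → 0 → 0 → 1.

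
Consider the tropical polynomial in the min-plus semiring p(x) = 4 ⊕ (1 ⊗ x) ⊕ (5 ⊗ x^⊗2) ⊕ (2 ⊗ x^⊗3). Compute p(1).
p(1) = 2

A tropical monomial a ⊗ x^⊗i evaluates to a + i · x. Evaluating each term at x = 1:
  Term 0 contributes 4 + 0 · 1 = 4
  Term 1 contributes 1 + 1 · 1 = 2
  Term 2 contributes 5 + 2 · 1 = 7
  Term 3 contributes 2 + 3 · 1 = 5
p(1) = ⊕ of these = min[4, 2, 7, 5] = 2.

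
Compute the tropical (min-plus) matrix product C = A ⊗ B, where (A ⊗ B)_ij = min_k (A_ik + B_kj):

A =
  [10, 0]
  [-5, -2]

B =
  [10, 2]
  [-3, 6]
A ⊗ B =
  [-3, 6]
  [-5, -3]

Apply the min-plus product entry-by-entry:
  C[0][0] = min over k of (A[0][0] + B[0][0] = 10 + 10 = 20, A[0][1] + B[1][0] = 0 + -3 = -3) = -3 (attained at k = 1)
  C[0][1] = min over k of (A[0][0] + B[0][1] = 10 + 2 = 12, A[0][1] + B[1][1] = 0 + 6 = 6) = 6 (attained at k = 1)
  C[1][0] = min over k of (A[1][0] + B[0][0] = -5 + 10 = 5, A[1][1] + B[1][0] = -2 + -3 = -5) = -5 (attained at k = 1)
  C[1][1] = min over k of (A[1][0] + B[0][1] = -5 + 2 = -3, A[1][1] + B[1][1] = -2 + 6 = 4) = -3 (attained at k = 0)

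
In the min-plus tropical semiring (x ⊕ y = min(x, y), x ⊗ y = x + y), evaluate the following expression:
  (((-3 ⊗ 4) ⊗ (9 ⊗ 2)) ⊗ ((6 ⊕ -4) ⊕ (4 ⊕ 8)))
(((-3 ⊗ 4) ⊗ (9 ⊗ 2)) ⊗ ((6 ⊕ -4) ⊕ (4 ⊕ 8))) = 8

Expand innermost to outermost. Recall ⊕ takes the minimum of its arguments and ⊗ takes their sum. Working out the expression (((-3 ⊗ 4) ⊗ (9 ⊗ 2)) ⊗ ((6 ⊕ -4) ⊕ (4 ⊕ 8))) gives 8.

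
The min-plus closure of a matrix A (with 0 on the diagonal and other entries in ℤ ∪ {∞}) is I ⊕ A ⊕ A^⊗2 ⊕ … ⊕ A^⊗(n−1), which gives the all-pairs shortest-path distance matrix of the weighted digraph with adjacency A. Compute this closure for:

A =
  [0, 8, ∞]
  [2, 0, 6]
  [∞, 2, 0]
Closure =
  [0, 8, 14]
  [2, 0, 6]
  [4, 2, 0]

This is the Floyd-Warshall all-pairs shortest-path computation. For each intermediate vertex k = 0, 1, …, 2, update dist[i][j] ← min(dist[i][j], dist[i][k] + dist[k][j]). The final matrix gives, for each (i, j), the minimum total weight of any directed path from i to j (possibly empty when i = j).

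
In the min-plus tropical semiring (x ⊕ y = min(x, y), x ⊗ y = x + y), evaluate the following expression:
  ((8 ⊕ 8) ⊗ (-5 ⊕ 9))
((8 ⊕ 8) ⊗ (-5 ⊕ 9)) = 3

Expand innermost to outermost. Recall ⊕ takes the minimum of its arguments and ⊗ takes their sum. Working out the expression ((8 ⊕ 8) ⊗ (-5 ⊕ 9)) gives 3.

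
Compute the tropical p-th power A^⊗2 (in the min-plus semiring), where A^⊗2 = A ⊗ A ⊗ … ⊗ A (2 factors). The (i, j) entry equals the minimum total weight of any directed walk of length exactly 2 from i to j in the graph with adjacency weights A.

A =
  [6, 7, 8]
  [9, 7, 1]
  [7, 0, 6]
A^⊗2 =
  [12, 8, 8]
  [8, 1, 7]
  [9, 6, 1]

Each entry (A^⊗2)_ij equals the minimum over all length-2 walks i = v_0 → v_1 → … → v_2 = j of Σ_t A[v_t][v_{t+1}]. For example, for (i, j) = (0, 2) we minimise over 3 possible intermediate vertex sequences; the minimum is 8, attained along the walk 0 → 1 → 2.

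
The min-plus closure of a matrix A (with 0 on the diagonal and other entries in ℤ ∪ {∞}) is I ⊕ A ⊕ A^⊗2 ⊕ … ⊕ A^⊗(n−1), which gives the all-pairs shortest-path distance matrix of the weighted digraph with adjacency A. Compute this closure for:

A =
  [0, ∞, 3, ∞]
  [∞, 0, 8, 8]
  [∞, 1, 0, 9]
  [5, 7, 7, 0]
Closure =
  [0, 4, 3, 12]
  [13, 0, 8, 8]
  [14, 1, 0, 9]
  [5, 7, 7, 0]

This is the Floyd-Warshall all-pairs shortest-path computation. For each intermediate vertex k = 0, 1, …, 3, update dist[i][j] ← min(dist[i][j], dist[i][k] + dist[k][j]). The final matrix gives, for each (i, j), the minimum total weight of any directed path from i to j (possibly empty when i = j).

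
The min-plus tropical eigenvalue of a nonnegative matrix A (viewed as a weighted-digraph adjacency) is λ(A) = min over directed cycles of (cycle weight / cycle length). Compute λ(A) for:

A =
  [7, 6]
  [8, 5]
λ(A) = 5

Enumerate directed cycles and compute their means (weight / length). Sample:
  cycle 0 → 0: weight = 7, length = 1, mean = 7/1 ≈ 7.000
  cycle 1 → 1: weight = 5, length = 1, mean = 5/1 ≈ 5.000
  cycle 0 → 1 → 0: weight = 14, length = 2, mean = 14/2 ≈ 7.000
  cycle 1 → 0 → 1: weight = 14, length = 2, mean = 14/2 ≈ 7.000
Minimum mean = 5.000, attained e.g. along the cycle 1 → 1 with weight 5 and length 1. So λ(A) = 5/1 = 5.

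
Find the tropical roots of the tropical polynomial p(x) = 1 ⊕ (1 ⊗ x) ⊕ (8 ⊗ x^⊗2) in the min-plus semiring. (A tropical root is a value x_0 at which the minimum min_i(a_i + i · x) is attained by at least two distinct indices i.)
Roots: {-7, 0}

Each tropical root is a break point of the lower envelope of the lines y = a_i + i · x (there are 3 lines, with slopes 0, 1, ..., 2). Only the lines that attain the minimum somewhere contribute to roots; other lines are dominated. Here the surviving (envelope) indices are i = 2, i = 1, i = 0.
Intersections between consecutive envelope lines give the roots: for adjacent envelope indices i < j the intersection is x = (a_i − a_j) / (j − i). Reading off the sorted break points: {-7, 0}.
Verification: at each break x_0, at least two indices attain the minimum of min_i(a_i + i · x_0).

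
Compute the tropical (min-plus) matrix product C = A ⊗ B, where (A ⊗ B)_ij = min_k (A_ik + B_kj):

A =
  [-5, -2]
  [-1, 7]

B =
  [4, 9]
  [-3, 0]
A ⊗ B =
  [-5, -2]
  [3, 7]

Apply the min-plus product entry-by-entry:
  C[0][0] = min over k of (A[0][0] + B[0][0] = -5 + 4 = -1, A[0][1] + B[1][0] = -2 + -3 = -5) = -5 (attained at k = 1)
  C[0][1] = min over k of (A[0][0] + B[0][1] = -5 + 9 = 4, A[0][1] + B[1][1] = -2 + 0 = -2) = -2 (attained at k = 1)
  C[1][0] = min over k of (A[1][0] + B[0][0] = -1 + 4 = 3, A[1][1] + B[1][0] = 7 + -3 = 4) = 3 (attained at k = 0)
  C[1][1] = min over k of (A[1][0] + B[0][1] = -1 + 9 = 8, A[1][1] + B[1][1] = 7 + 0 = 7) = 7 (attained at k = 1)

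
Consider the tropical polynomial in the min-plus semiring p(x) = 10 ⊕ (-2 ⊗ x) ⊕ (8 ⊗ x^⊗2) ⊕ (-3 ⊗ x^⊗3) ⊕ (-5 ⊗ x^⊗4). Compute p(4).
p(4) = 2

A tropical monomial a ⊗ x^⊗i evaluates to a + i · x. Evaluating each term at x = 4:
  Term 0 contributes 10 + 0 · 4 = 10
  Term 1 contributes -2 + 1 · 4 = 2
  Term 2 contributes 8 + 2 · 4 = 16
  Term 3 contributes -3 + 3 · 4 = 9
  Term 4 contributes -5 + 4 · 4 = 11
p(4) = ⊕ of these = min[10, 2, 16, 9, 11] = 2.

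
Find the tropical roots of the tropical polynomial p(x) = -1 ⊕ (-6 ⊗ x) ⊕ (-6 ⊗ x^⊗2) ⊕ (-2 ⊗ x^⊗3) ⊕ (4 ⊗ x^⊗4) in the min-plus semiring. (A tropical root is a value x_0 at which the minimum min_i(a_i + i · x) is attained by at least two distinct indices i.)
Roots: {-6, -4, 0, 5}

Each tropical root is a break point of the lower envelope of the lines y = a_i + i · x (there are 5 lines, with slopes 0, 1, ..., 4). Only the lines that attain the minimum somewhere contribute to roots; other lines are dominated. Here the surviving (envelope) indices are i = 4, i = 3, i = 2, i = 1, i = 0.
Intersections between consecutive envelope lines give the roots: for adjacent envelope indices i < j the intersection is x = (a_i − a_j) / (j − i). Reading off the sorted break points: {-6, -4, 0, 5}.
Verification: at each break x_0, at least two indices attain the minimum of min_i(a_i + i · x_0).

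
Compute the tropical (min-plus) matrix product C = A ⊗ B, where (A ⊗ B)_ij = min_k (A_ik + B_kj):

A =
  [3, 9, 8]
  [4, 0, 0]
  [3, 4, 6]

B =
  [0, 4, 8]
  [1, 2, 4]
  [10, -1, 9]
A ⊗ B =
  [3, 7, 11]
  [1, -1, 4]
  [3, 5, 8]

Apply the min-plus product entry-by-entry:
  C[0][0] = min over k of (A[0][0] + B[0][0] = 3 + 0 = 3, A[0][1] + B[1][0] = 9 + 1 = 10, A[0][2] + B[2][0] = 8 + 10 = 18) = 3 (attained at k = 0)
  C[0][1] = min over k of (A[0][0] + B[0][1] = 3 + 4 = 7, A[0][1] + B[1][1] = 9 + 2 = 11, A[0][2] + B[2][1] = 8 + -1 = 7) = 7 (attained at k = 0)
  C[0][2] = min over k of (A[0][0] + B[0][2] = 3 + 8 = 11, A[0][1] + B[1][2] = 9 + 4 = 13, A[0][2] + B[2][2] = 8 + 9 = 17) = 11 (attained at k = 0)
  C[1][0] = min over k of (A[1][0] + B[0][0] = 4 + 0 = 4, A[1][1] + B[1][0] = 0 + 1 = 1, A[1][2] + B[2][0] = 0 + 10 = 10) = 1 (attained at k = 1)
  C[1][1] = min over k of (A[1][0] + B[0][1] = 4 + 4 = 8, A[1][1] + B[1][1] = 0 + 2 = 2, A[1][2] + B[2][1] = 0 + -1 = -1) = -1 (attained at k = 2)
  C[1][2] = min over k of (A[1][0] + B[0][2] = 4 + 8 = 12, A[1][1] + B[1][2] = 0 + 4 = 4, A[1][2] + B[2][2] = 0 + 9 = 9) = 4 (attained at k = 1)
  C[2][0] = min over k of (A[2][0] + B[0][0] = 3 + 0 = 3, A[2][1] + B[1][0] = 4 + 1 = 5, A[2][2] + B[2][0] = 6 + 10 = 16) = 3 (attained at k = 0)
  C[2][1] = min over k of (A[2][0] + B[0][1] = 3 + 4 = 7, A[2][1] + B[1][1] = 4 + 2 = 6, A[2][2] + B[2][1] = 6 + -1 = 5) = 5 (attained at k = 2)
  C[2][2] = min over k of (A[2][0] + B[0][2] = 3 + 8 = 11, A[2][1] + B[1][2] = 4 + 4 = 8, A[2][2] + B[2][2] = 6 + 9 = 15) = 8 (attained at k = 1)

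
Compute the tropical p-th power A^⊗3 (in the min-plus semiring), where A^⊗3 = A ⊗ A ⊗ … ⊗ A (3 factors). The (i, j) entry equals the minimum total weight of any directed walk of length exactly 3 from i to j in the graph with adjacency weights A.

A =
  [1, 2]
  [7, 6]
A^⊗3 =
  [3, 4]
  [9, 10]

Each entry (A^⊗3)_ij equals the minimum over all length-3 walks i = v_0 → v_1 → … → v_3 = j of Σ_t A[v_t][v_{t+1}]. For example, for (i, j) = (0, 1) we minimise over 4 possible intermediate vertex sequences; the minimum is 4, attained along the walk 0 → 0 → 0 → 1.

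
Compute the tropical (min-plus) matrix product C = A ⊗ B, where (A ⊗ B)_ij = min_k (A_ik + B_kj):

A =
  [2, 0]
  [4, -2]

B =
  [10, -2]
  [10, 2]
A ⊗ B =
  [10, 0]
  [8, 0]

Apply the min-plus product entry-by-entry:
  C[0][0] = min over k of (A[0][0] + B[0][0] = 2 + 10 = 12, A[0][1] + B[1][0] = 0 + 10 = 10) = 10 (attained at k = 1)
  C[0][1] = min over k of (A[0][0] + B[0][1] = 2 + -2 = 0, A[0][1] + B[1][1] = 0 + 2 = 2) = 0 (attained at k = 0)
  C[1][0] = min over k of (A[1][0] + B[0][0] = 4 + 10 = 14, A[1][1] + B[1][0] = -2 + 10 = 8) = 8 (attained at k = 1)
  C[1][1] = min over k of (A[1][0] + B[0][1] = 4 + -2 = 2, A[1][1] + B[1][1] = -2 + 2 = 0) = 0 (attained at k = 1)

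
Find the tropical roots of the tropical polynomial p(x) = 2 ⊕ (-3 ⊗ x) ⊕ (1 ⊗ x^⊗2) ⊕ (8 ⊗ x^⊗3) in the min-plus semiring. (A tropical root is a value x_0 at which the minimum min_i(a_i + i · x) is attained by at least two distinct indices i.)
Roots: {-7, -4, 5}

Each tropical root is a break point of the lower envelope of the lines y = a_i + i · x (there are 4 lines, with slopes 0, 1, ..., 3). Only the lines that attain the minimum somewhere contribute to roots; other lines are dominated. Here the surviving (envelope) indices are i = 3, i = 2, i = 1, i = 0.
Intersections between consecutive envelope lines give the roots: for adjacent envelope indices i < j the intersection is x = (a_i − a_j) / (j − i). Reading off the sorted break points: {-7, -4, 5}.
Verification: at each break x_0, at least two indices attain the minimum of min_i(a_i + i · x_0).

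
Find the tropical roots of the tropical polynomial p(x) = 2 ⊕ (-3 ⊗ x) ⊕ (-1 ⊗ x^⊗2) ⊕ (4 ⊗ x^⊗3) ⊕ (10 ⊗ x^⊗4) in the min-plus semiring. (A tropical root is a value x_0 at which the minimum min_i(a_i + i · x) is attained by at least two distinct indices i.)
Roots: {-6, -5, -2, 5}

Each tropical root is a break point of the lower envelope of the lines y = a_i + i · x (there are 5 lines, with slopes 0, 1, ..., 4). Only the lines that attain the minimum somewhere contribute to roots; other lines are dominated. Here the surviving (envelope) indices are i = 4, i = 3, i = 2, i = 1, i = 0.
Intersections between consecutive envelope lines give the roots: for adjacent envelope indices i < j the intersection is x = (a_i − a_j) / (j − i). Reading off the sorted break points: {-6, -5, -2, 5}.
Verification: at each break x_0, at least two indices attain the minimum of min_i(a_i + i · x_0).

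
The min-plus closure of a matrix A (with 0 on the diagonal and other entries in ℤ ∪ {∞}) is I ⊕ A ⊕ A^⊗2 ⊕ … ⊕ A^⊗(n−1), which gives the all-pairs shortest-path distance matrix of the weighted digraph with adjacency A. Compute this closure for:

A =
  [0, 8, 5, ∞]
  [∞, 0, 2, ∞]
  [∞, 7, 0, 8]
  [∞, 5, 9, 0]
Closure =
  [0, 8, 5, 13]
  [∞, 0, 2, 10]
  [∞, 7, 0, 8]
  [∞, 5, 7, 0]

This is the Floyd-Warshall all-pairs shortest-path computation. For each intermediate vertex k = 0, 1, …, 3, update dist[i][j] ← min(dist[i][j], dist[i][k] + dist[k][j]). The final matrix gives, for each (i, j), the minimum total weight of any directed path from i to j (possibly empty when i = j).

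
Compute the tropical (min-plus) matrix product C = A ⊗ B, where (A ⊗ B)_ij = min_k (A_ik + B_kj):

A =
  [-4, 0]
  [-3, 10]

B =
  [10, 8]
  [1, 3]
A ⊗ B =
  [1, 3]
  [7, 5]

Apply the min-plus product entry-by-entry:
  C[0][0] = min over k of (A[0][0] + B[0][0] = -4 + 10 = 6, A[0][1] + B[1][0] = 0 + 1 = 1) = 1 (attained at k = 1)
  C[0][1] = min over k of (A[0][0] + B[0][1] = -4 + 8 = 4, A[0][1] + B[1][1] = 0 + 3 = 3) = 3 (attained at k = 1)
  C[1][0] = min over k of (A[1][0] + B[0][0] = -3 + 10 = 7, A[1][1] + B[1][0] = 10 + 1 = 11) = 7 (attained at k = 0)
  C[1][1] = min over k of (A[1][0] + B[0][1] = -3 + 8 = 5, A[1][1] + B[1][1] = 10 + 3 = 13) = 5 (attained at k = 0)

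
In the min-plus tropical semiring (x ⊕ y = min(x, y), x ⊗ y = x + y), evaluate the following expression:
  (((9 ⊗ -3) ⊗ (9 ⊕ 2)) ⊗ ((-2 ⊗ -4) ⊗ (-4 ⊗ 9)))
(((9 ⊗ -3) ⊗ (9 ⊕ 2)) ⊗ ((-2 ⊗ -4) ⊗ (-4 ⊗ 9))) = 7

Expand innermost to outermost. Recall ⊕ takes the minimum of its arguments and ⊗ takes their sum. Working out the expression (((9 ⊗ -3) ⊗ (9 ⊕ 2)) ⊗ ((-2 ⊗ -4) ⊗ (-4 ⊗ 9))) gives 7.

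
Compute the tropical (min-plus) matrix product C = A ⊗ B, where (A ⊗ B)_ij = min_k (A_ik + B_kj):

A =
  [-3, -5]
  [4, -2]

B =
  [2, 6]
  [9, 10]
A ⊗ B =
  [-1, 3]
  [6, 8]

Apply the min-plus product entry-by-entry:
  C[0][0] = min over k of (A[0][0] + B[0][0] = -3 + 2 = -1, A[0][1] + B[1][0] = -5 + 9 = 4) = -1 (attained at k = 0)
  C[0][1] = min over k of (A[0][0] + B[0][1] = -3 + 6 = 3, A[0][1] + B[1][1] = -5 + 10 = 5) = 3 (attained at k = 0)
  C[1][0] = min over k of (A[1][0] + B[0][0] = 4 + 2 = 6, A[1][1] + B[1][0] = -2 + 9 = 7) = 6 (attained at k = 0)
  C[1][1] = min over k of (A[1][0] + B[0][1] = 4 + 6 = 10, A[1][1] + B[1][1] = -2 + 10 = 8) = 8 (attained at k = 1)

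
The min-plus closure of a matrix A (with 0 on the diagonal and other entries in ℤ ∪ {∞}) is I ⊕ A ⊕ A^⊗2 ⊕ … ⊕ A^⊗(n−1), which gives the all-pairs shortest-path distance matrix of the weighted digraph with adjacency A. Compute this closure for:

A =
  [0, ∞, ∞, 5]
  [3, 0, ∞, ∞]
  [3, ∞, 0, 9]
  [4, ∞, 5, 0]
Closure =
  [0, ∞, 10, 5]
  [3, 0, 13, 8]
  [3, ∞, 0, 8]
  [4, ∞, 5, 0]

This is the Floyd-Warshall all-pairs shortest-path computation. For each intermediate vertex k = 0, 1, …, 3, update dist[i][j] ← min(dist[i][j], dist[i][k] + dist[k][j]). The final matrix gives, for each (i, j), the minimum total weight of any directed path from i to j (possibly empty when i = j).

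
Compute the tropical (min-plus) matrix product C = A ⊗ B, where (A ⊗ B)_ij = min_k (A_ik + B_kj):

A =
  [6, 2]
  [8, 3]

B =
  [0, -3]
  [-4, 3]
A ⊗ B =
  [-2, 3]
  [-1, 5]

Apply the min-plus product entry-by-entry:
  C[0][0] = min over k of (A[0][0] + B[0][0] = 6 + 0 = 6, A[0][1] + B[1][0] = 2 + -4 = -2) = -2 (attained at k = 1)
  C[0][1] = min over k of (A[0][0] + B[0][1] = 6 + -3 = 3, A[0][1] + B[1][1] = 2 + 3 = 5) = 3 (attained at k = 0)
  C[1][0] = min over k of (A[1][0] + B[0][0] = 8 + 0 = 8, A[1][1] + B[1][0] = 3 + -4 = -1) = -1 (attained at k = 1)
  C[1][1] = min over k of (A[1][0] + B[0][1] = 8 + -3 = 5, A[1][1] + B[1][1] = 3 + 3 = 6) = 5 (attained at k = 0)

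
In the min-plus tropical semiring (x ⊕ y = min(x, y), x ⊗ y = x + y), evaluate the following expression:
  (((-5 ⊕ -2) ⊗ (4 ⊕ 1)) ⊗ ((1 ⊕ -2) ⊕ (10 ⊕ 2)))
(((-5 ⊕ -2) ⊗ (4 ⊕ 1)) ⊗ ((1 ⊕ -2) ⊕ (10 ⊕ 2))) = -6

Expand innermost to outermost. Recall ⊕ takes the minimum of its arguments and ⊗ takes their sum. Working out the expression (((-5 ⊕ -2) ⊗ (4 ⊕ 1)) ⊗ ((1 ⊕ -2) ⊕ (10 ⊕ 2))) gives -6.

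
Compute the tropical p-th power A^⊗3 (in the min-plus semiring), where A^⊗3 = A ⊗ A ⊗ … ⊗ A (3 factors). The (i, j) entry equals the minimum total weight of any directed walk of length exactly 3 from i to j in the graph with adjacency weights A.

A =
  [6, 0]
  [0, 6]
A^⊗3 =
  [6, 0]
  [0, 6]

Each entry (A^⊗3)_ij equals the minimum over all length-3 walks i = v_0 → v_1 → … → v_3 = j of Σ_t A[v_t][v_{t+1}]. For example, for (i, j) = (0, 1) we minimise over 4 possible intermediate vertex sequences; the minimum is 0, attained along the walk 0 → 1 → 0 → 1.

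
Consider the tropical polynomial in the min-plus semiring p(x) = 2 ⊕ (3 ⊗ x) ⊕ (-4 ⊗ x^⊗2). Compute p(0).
p(0) = -4

A tropical monomial a ⊗ x^⊗i evaluates to a + i · x. Evaluating each term at x = 0:
  Term 0 contributes 2 + 0 · 0 = 2
  Term 1 contributes 3 + 1 · 0 = 3
  Term 2 contributes -4 + 2 · 0 = -4
p(0) = ⊕ of these = min[2, 3, -4] = -4.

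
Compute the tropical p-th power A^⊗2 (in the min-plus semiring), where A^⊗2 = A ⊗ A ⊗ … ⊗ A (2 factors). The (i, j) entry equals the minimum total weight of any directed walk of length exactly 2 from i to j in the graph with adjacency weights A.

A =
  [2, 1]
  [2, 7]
A^⊗2 =
  [3, 3]
  [4, 3]

Each entry (A^⊗2)_ij equals the minimum over all length-2 walks i = v_0 → v_1 → … → v_2 = j of Σ_t A[v_t][v_{t+1}]. For example, for (i, j) = (0, 1) we minimise over 2 possible intermediate vertex sequences; the minimum is 3, attained along the walk 0 → 0 → 1.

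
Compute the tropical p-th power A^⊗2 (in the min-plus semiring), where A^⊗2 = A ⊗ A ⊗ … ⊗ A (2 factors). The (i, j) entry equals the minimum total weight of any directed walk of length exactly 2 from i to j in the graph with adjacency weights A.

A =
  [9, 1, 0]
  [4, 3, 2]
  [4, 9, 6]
A^⊗2 =
  [4, 4, 3]
  [6, 5, 4]
  [10, 5, 4]

Each entry (A^⊗2)_ij equals the minimum over all length-2 walks i = v_0 → v_1 → … → v_2 = j of Σ_t A[v_t][v_{t+1}]. For example, for (i, j) = (0, 2) we minimise over 3 possible intermediate vertex sequences; the minimum is 3, attained along the walk 0 → 1 → 2.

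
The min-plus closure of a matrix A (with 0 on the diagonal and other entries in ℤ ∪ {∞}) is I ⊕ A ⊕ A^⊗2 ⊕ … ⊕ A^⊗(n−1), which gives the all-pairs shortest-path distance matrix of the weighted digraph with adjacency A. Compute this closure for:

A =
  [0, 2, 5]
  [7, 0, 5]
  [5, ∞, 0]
Closure =
  [0, 2, 5]
  [7, 0, 5]
  [5, 7, 0]

This is the Floyd-Warshall all-pairs shortest-path computation. For each intermediate vertex k = 0, 1, …, 2, update dist[i][j] ← min(dist[i][j], dist[i][k] + dist[k][j]). The final matrix gives, for each (i, j), the minimum total weight of any directed path from i to j (possibly empty when i = j).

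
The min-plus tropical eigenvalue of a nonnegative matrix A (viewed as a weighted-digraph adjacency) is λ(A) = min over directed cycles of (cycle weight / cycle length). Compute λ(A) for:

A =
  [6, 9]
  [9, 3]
λ(A) = 3

Enumerate directed cycles and compute their means (weight / length). Sample:
  cycle 0 → 0: weight = 6, length = 1, mean = 6/1 ≈ 6.000
  cycle 1 → 1: weight = 3, length = 1, mean = 3/1 ≈ 3.000
  cycle 0 → 1 → 0: weight = 18, length = 2, mean = 18/2 ≈ 9.000
  cycle 1 → 0 → 1: weight = 18, length = 2, mean = 18/2 ≈ 9.000
Minimum mean = 3.000, attained e.g. along the cycle 1 → 1 with weight 3 and length 1. So λ(A) = 3/1 = 3.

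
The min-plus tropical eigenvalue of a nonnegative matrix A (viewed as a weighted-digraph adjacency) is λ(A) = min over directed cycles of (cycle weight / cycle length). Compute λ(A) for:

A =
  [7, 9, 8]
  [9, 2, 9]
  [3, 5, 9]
λ(A) = 2

Enumerate directed cycles and compute their means (weight / length). Sample:
  cycle 0 → 0: weight = 7, length = 1, mean = 7/1 ≈ 7.000
  cycle 1 → 1: weight = 2, length = 1, mean = 2/1 ≈ 2.000
  cycle 2 → 2: weight = 9, length = 1, mean = 9/1 ≈ 9.000
  cycle 0 → 1 → 0: weight = 18, length = 2, mean = 18/2 ≈ 9.000
  cycle 0 → 2 → 0: weight = 11, length = 2, mean = 11/2 ≈ 5.500
  cycle 1 → 0 → 1: weight = 18, length = 2, mean = 18/2 ≈ 9.000
Minimum mean = 2.000, attained e.g. along the cycle 1 → 1 with weight 2 and length 1. So λ(A) = 2/1 = 2.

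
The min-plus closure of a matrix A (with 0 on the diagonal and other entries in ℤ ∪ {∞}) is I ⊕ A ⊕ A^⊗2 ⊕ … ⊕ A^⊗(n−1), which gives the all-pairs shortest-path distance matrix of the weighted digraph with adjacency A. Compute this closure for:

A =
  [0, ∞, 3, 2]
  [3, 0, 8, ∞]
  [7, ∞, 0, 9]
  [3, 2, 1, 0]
Closure =
  [0, 4, 3, 2]
  [3, 0, 6, 5]
  [7, 11, 0, 9]
  [3, 2, 1, 0]

This is the Floyd-Warshall all-pairs shortest-path computation. For each intermediate vertex k = 0, 1, …, 3, update dist[i][j] ← min(dist[i][j], dist[i][k] + dist[k][j]). The final matrix gives, for each (i, j), the minimum total weight of any directed path from i to j (possibly empty when i = j).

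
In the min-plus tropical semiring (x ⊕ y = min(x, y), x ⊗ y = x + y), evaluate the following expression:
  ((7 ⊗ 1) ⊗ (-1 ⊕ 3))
((7 ⊗ 1) ⊗ (-1 ⊕ 3)) = 7

Expand innermost to outermost. Recall ⊕ takes the minimum of its arguments and ⊗ takes their sum. Working out the expression ((7 ⊗ 1) ⊗ (-1 ⊕ 3)) gives 7.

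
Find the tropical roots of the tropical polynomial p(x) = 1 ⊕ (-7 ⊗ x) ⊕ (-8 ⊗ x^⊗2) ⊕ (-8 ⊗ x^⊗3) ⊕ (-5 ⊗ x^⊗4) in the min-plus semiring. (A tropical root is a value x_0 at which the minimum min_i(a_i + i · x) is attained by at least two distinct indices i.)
Roots: {-3, 0, 1, 8}

Each tropical root is a break point of the lower envelope of the lines y = a_i + i · x (there are 5 lines, with slopes 0, 1, ..., 4). Only the lines that attain the minimum somewhere contribute to roots; other lines are dominated. Here the surviving (envelope) indices are i = 4, i = 3, i = 2, i = 1, i = 0.
Intersections between consecutive envelope lines give the roots: for adjacent envelope indices i < j the intersection is x = (a_i − a_j) / (j − i). Reading off the sorted break points: {-3, 0, 1, 8}.
Verification: at each break x_0, at least two indices attain the minimum of min_i(a_i + i · x_0).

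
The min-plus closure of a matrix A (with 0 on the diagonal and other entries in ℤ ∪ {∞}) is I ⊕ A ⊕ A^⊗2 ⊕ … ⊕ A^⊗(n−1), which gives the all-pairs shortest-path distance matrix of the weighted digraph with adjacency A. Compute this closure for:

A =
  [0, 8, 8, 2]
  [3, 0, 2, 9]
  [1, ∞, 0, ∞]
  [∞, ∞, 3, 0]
Closure =
  [0, 8, 5, 2]
  [3, 0, 2, 5]
  [1, 9, 0, 3]
  [4, 12, 3, 0]

This is the Floyd-Warshall all-pairs shortest-path computation. For each intermediate vertex k = 0, 1, …, 3, update dist[i][j] ← min(dist[i][j], dist[i][k] + dist[k][j]). The final matrix gives, for each (i, j), the minimum total weight of any directed path from i to j (possibly empty when i = j).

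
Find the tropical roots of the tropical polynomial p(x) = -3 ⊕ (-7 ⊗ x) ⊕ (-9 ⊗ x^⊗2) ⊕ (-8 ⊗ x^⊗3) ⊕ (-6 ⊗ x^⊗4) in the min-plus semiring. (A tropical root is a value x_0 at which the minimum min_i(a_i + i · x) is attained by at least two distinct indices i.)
Roots: {-2, -1, 2, 4}

Each tropical root is a break point of the lower envelope of the lines y = a_i + i · x (there are 5 lines, with slopes 0, 1, ..., 4). Only the lines that attain the minimum somewhere contribute to roots; other lines are dominated. Here the surviving (envelope) indices are i = 4, i = 3, i = 2, i = 1, i = 0.
Intersections between consecutive envelope lines give the roots: for adjacent envelope indices i < j the intersection is x = (a_i − a_j) / (j − i). Reading off the sorted break points: {-2, -1, 2, 4}.
Verification: at each break x_0, at least two indices attain the minimum of min_i(a_i + i · x_0).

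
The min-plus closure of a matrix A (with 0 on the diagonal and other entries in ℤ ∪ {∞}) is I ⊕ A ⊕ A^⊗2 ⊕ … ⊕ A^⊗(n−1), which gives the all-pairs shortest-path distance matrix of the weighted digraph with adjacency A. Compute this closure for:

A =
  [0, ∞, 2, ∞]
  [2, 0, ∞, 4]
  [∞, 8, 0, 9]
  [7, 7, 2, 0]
Closure =
  [0, 10, 2, 11]
  [2, 0, 4, 4]
  [10, 8, 0, 9]
  [7, 7, 2, 0]

This is the Floyd-Warshall all-pairs shortest-path computation. For each intermediate vertex k = 0, 1, …, 3, update dist[i][j] ← min(dist[i][j], dist[i][k] + dist[k][j]). The final matrix gives, for each (i, j), the minimum total weight of any directed path from i to j (possibly empty when i = j).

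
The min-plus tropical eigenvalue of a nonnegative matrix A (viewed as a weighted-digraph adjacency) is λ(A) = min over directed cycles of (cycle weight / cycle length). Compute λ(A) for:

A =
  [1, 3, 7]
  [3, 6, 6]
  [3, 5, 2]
λ(A) = 1

Enumerate directed cycles and compute their means (weight / length). Sample:
  cycle 0 → 0: weight = 1, length = 1, mean = 1/1 ≈ 1.000
  cycle 1 → 1: weight = 6, length = 1, mean = 6/1 ≈ 6.000
  cycle 2 → 2: weight = 2, length = 1, mean = 2/1 ≈ 2.000
  cycle 0 → 1 → 0: weight = 6, length = 2, mean = 6/2 ≈ 3.000
  cycle 0 → 2 → 0: weight = 10, length = 2, mean = 10/2 ≈ 5.000
  cycle 1 → 0 → 1: weight = 6, length = 2, mean = 6/2 ≈ 3.000
Minimum mean = 1.000, attained e.g. along the cycle 0 → 0 with weight 1 and length 1. So λ(A) = 1/1 = 1.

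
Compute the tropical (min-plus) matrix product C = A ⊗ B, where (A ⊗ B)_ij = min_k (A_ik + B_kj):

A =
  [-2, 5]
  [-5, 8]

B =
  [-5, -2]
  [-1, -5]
A ⊗ B =
  [-7, -4]
  [-10, -7]

Apply the min-plus product entry-by-entry:
  C[0][0] = min over k of (A[0][0] + B[0][0] = -2 + -5 = -7, A[0][1] + B[1][0] = 5 + -1 = 4) = -7 (attained at k = 0)
  C[0][1] = min over k of (A[0][0] + B[0][1] = -2 + -2 = -4, A[0][1] + B[1][1] = 5 + -5 = 0) = -4 (attained at k = 0)
  C[1][0] = min over k of (A[1][0] + B[0][0] = -5 + -5 = -10, A[1][1] + B[1][0] = 8 + -1 = 7) = -10 (attained at k = 0)
  C[1][1] = min over k of (A[1][0] + B[0][1] = -5 + -2 = -7, A[1][1] + B[1][1] = 8 + -5 = 3) = -7 (attained at k = 0)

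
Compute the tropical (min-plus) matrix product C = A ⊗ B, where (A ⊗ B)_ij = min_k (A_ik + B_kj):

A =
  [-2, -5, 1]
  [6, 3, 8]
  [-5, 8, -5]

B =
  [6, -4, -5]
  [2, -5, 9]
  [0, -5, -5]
A ⊗ B =
  [-3, -10, -7]
  [5, -2, 1]
  [-5, -10, -10]

Apply the min-plus product entry-by-entry:
  C[0][0] = min over k of (A[0][0] + B[0][0] = -2 + 6 = 4, A[0][1] + B[1][0] = -5 + 2 = -3, A[0][2] + B[2][0] = 1 + 0 = 1) = -3 (attained at k = 1)
  C[0][1] = min over k of (A[0][0] + B[0][1] = -2 + -4 = -6, A[0][1] + B[1][1] = -5 + -5 = -10, A[0][2] + B[2][1] = 1 + -5 = -4) = -10 (attained at k = 1)
  C[0][2] = min over k of (A[0][0] + B[0][2] = -2 + -5 = -7, A[0][1] + B[1][2] = -5 + 9 = 4, A[0][2] + B[2][2] = 1 + -5 = -4) = -7 (attained at k = 0)
  C[1][0] = min over k of (A[1][0] + B[0][0] = 6 + 6 = 12, A[1][1] + B[1][0] = 3 + 2 = 5, A[1][2] + B[2][0] = 8 + 0 = 8) = 5 (attained at k = 1)
  C[1][1] = min over k of (A[1][0] + B[0][1] = 6 + -4 = 2, A[1][1] + B[1][1] = 3 + -5 = -2, A[1][2] + B[2][1] = 8 + -5 = 3) = -2 (attained at k = 1)
  C[1][2] = min over k of (A[1][0] + B[0][2] = 6 + -5 = 1, A[1][1] + B[1][2] = 3 + 9 = 12, A[1][2] + B[2][2] = 8 + -5 = 3) = 1 (attained at k = 0)
  C[2][0] = min over k of (A[2][0] + B[0][0] = -5 + 6 = 1, A[2][1] + B[1][0] = 8 + 2 = 10, A[2][2] + B[2][0] = -5 + 0 = -5) = -5 (attained at k = 2)
  C[2][1] = min over k of (A[2][0] + B[0][1] = -5 + -4 = -9, A[2][1] + B[1][1] = 8 + -5 = 3, A[2][2] + B[2][1] = -5 + -5 = -10) = -10 (attained at k = 2)
  C[2][2] = min over k of (A[2][0] + B[0][2] = -5 + -5 = -10, A[2][1] + B[1][2] = 8 + 9 = 17, A[2][2] + B[2][2] = -5 + -5 = -10) = -10 (attained at k = 0)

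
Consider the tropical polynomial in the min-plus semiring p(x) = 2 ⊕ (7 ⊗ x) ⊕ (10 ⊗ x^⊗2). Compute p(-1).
p(-1) = 2

A tropical monomial a ⊗ x^⊗i evaluates to a + i · x. Evaluating each term at x = -1:
  Term 0 contributes 2 + 0 · -1 = 2
  Term 1 contributes 7 + 1 · -1 = 6
  Term 2 contributes 10 + 2 · -1 = 8
p(-1) = ⊕ of these = min[2, 6, 8] = 2.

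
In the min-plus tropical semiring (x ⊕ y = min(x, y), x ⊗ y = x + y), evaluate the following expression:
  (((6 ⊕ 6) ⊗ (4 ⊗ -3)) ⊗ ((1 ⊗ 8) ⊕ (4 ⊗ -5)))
(((6 ⊕ 6) ⊗ (4 ⊗ -3)) ⊗ ((1 ⊗ 8) ⊕ (4 ⊗ -5))) = 6

Expand innermost to outermost. Recall ⊕ takes the minimum of its arguments and ⊗ takes their sum. Working out the expression (((6 ⊕ 6) ⊗ (4 ⊗ -3)) ⊗ ((1 ⊗ 8) ⊕ (4 ⊗ -5))) gives 6.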